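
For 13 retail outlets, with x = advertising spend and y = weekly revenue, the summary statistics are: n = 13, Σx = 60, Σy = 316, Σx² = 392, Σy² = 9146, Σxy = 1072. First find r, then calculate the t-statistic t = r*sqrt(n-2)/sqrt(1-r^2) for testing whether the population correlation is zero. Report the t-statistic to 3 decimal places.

-9.248

Numerator: nΣxy − (Σx)(Σy) = 13·1072 − (60)(316) = -5024
Denominator: √[(nΣx²−(Σx)²)(nΣy²−(Σy)²)]
  nΣx²−(Σx)² = 13·392 − 3600 = 1496;  nΣy²−(Σy)² = 13·9146 − 99856 = 19042
  √(1496·19042) = √28486832 = 5337.3057
r = -5024 / 5337.3057 = -0.9413
t = r·√(n−2)/√(1−r²) = -0.9413·√11 / √(1−0.886046) = -3.121939 / 0.337571 = -9.248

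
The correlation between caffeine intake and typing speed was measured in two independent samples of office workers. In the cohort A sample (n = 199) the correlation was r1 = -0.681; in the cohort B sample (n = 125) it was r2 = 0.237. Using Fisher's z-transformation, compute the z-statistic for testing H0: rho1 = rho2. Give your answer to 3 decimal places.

z1 = atanh(-0.681) = -0.830977,  z2 = atanh(0.237) = 0.241593
SE = √(1/(n1−3) + 1/(n2−3)) = √(1/196 + 1/122) = √(0.0051020 + 0.0081967) = √0.0132987 = 0.115320
z = (z1 − z2)/SE = (-0.830977 − 0.241593) / 0.115320 = -1.072570 / 0.115320 = -9.301

-9.301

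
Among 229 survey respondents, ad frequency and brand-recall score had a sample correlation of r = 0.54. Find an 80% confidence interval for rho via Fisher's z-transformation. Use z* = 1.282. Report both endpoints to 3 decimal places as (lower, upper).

Fisher z: z_r = atanh(r) = ½·ln((1+0.54)/(1−0.54)) = 0.604156
SE(z) = 1/√(n−3) = 1/√226 = 0.066519
80% ⇒ z* = 1.282; margin = 1.282·0.066519 = 0.085277
CI on z-scale: (0.518879, 0.689433)
Back-transform: tanh(0.518879) = 0.476834, tanh(0.689433) = 0.597618

(0.477, 0.598)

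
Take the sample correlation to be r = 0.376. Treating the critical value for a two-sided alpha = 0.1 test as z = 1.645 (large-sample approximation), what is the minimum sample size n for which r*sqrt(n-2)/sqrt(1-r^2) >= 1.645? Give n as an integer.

r√(n−2)/√(1−r²) ≥ 1.645  ⇔  n−2 ≥ (1.645)²·(1−r²)/r²
(1−r²)/r² = (1−0.141376)/0.141376 = 6.0733
n ≥ 2 + 2.706025·6.0733 = 2 + 16.4345 = 18.4345
⌈18.4345⌉ = 19

19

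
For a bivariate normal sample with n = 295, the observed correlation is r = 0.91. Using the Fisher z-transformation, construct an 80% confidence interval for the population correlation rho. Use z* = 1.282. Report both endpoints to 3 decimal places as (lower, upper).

z_r = atanh(0.91) = 1.527524;  SE = 1/√(n−3) = 1/√292 = 0.058521
z-limits: 1.527524 ± 1.282·0.058521 = 1.527524 ± 0.075024 = [1.452500, 1.602548]
ρ-limits: (tanh 1.452500, tanh 1.602548) = (0.896, 0.922)

(0.896, 0.922)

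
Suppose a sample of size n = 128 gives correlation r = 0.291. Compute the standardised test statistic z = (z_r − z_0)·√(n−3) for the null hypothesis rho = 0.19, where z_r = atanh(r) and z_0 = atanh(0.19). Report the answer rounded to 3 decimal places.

1.200

z_r = atanh(0.291) = 0.299658,  z_0 = atanh(0.19) = 0.192337
SE = 1/√(n−3) = 1/√125 = 0.089443
z = (z_r − z_0)/SE = (0.299658 − 0.192337) / 0.089443 = 0.107321 / 0.089443 = 1.200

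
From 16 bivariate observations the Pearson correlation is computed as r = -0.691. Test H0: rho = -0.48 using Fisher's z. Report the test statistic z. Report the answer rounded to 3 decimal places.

z_r = atanh(-0.691) = -0.849867,  z_0 = atanh(-0.48) = -0.522984
SE = 1/√(n−3) = 1/√13 = 0.277350
z = (z_r − z_0)/SE = (-0.849867 − (-0.522984)) / 0.277350 = -0.326883 / 0.277350 = -1.179

-1.179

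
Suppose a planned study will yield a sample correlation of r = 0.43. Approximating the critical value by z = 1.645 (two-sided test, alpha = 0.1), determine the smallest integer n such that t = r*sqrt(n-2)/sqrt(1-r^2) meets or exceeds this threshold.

r√(n−2)/√(1−r²) ≥ 1.645  ⇔  n−2 ≥ (1.645)²·(1−r²)/r²
(1−r²)/r² = (1−0.1849)/0.1849 = 4.4083
n ≥ 2 + 2.706025·4.4083 = 2 + 11.9290 = 13.9290
⌈13.9290⌉ = 14

14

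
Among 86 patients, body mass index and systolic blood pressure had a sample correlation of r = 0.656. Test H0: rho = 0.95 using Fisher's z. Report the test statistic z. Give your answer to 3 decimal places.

-9.530

z_r = atanh(0.656) = 0.785759,  z_0 = atanh(0.95) = 1.831781
SE = 1/√(n−3) = 1/√83 = 0.109764
z = (z_r − z_0)/SE = (0.785759 − 1.831781) / 0.109764 = -1.046022 / 0.109764 = -9.530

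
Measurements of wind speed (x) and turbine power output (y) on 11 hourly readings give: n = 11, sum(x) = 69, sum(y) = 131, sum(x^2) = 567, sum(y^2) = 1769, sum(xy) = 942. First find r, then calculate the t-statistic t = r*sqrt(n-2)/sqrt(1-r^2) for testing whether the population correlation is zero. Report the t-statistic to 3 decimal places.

3.098

S_xy = nΣxy − ΣxΣy = 11·942 − 69·131 = 10362 − 9039 = 1323
S_xx = nΣx² − (Σx)² = 11·567 − 69² = 6237 − 4761 = 1476
S_yy = nΣy² − (Σy)² = 11·1769 − 131² = 19459 − 17161 = 2298
r = S_xy / √(S_xx·S_yy) = 1323 / √(1476·2298) = 1323 / √3391848 = 1323 / 1841.6970 = 0.7184
t = r·√(n−2)/√(1−r²) = 0.7184·√9 / √(1−0.516099) = 2.155200 / 0.695630 = 3.098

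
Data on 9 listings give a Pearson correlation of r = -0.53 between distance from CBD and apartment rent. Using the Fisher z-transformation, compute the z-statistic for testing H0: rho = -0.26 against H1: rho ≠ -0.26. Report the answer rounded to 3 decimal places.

z_r = atanh(-0.53) = -0.590145,  z_0 = atanh(-0.26) = -0.266108
SE = 1/√(n−3) = 1/√6 = 0.408248
z = (z_r − z_0)/SE = (-0.590145 − (-0.266108)) / 0.408248 = -0.324037 / 0.408248 = -0.794

-0.794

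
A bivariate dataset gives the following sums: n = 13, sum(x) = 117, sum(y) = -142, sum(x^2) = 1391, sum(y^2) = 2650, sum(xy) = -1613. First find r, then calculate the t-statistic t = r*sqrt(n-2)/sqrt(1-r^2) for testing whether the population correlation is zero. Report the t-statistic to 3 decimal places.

-2.182

S_xy = nΣxy − ΣxΣy = 13·(-1613) − 117·(-142) = -20969 − (-16614) = -4355
S_xx = nΣx² − (Σx)² = 13·1391 − 117² = 18083 − 13689 = 4394
S_yy = nΣy² − (Σy)² = 13·2650 − (-142)² = 34450 − 20164 = 14286
r = S_xy / √(S_xx·S_yy) = -4355 / √(4394·14286) = -4355 / √62772684 = -4355 / 7922.9214 = -0.5497
t = r·√(n−2)/√(1−r²) = -0.5497·√11 / √(1−0.302170) = -1.823149 / 0.835362 = -2.182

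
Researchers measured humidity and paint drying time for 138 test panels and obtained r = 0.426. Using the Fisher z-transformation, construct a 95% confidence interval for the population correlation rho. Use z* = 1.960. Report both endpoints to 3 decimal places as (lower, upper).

(0.279, 0.554)

z_r = atanh(0.426) = 0.455000;  SE = 1/√(n−3) = 1/√135 = 0.086066
z-limits: 0.455000 ± 1.960·0.086066 = 0.455000 ± 0.168689 = [0.286311, 0.623689]
ρ-limits: (tanh 0.286311, tanh 0.623689) = (0.279, 0.554)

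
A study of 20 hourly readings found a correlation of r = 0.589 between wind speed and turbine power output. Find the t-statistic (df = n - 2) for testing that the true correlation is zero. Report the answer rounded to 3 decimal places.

3.092

t = r·√(n−2) / √(1−r²) with r = 0.589, n = 20
  = 0.589·√18 / √(1 − 0.346921)
  = 0.589·4.242641 / 0.808133
  = 2.498916 / 0.808133 = 3.092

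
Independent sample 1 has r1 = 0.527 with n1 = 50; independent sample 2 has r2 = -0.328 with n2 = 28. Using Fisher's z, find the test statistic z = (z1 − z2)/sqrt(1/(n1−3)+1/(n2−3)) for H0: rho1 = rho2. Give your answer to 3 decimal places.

z1 = atanh(0.527) = 0.585982,  z2 = atanh(-0.328) = -0.340585
SE = √(1/(n1−3) + 1/(n2−3)) = √(1/47 + 1/25) = √(0.0212766 + 0.0400000) = √0.0612766 = 0.247541
z = (z1 − z2)/SE = (0.585982 − (-0.340585)) / 0.247541 = 0.926567 / 0.247541 = 3.743

3.743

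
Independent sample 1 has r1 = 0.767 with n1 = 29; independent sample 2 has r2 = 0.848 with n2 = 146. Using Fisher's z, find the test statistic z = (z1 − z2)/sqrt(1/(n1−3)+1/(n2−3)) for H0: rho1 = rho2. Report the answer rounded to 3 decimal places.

-1.107

Fisher z-transforms: z1 = atanh(0.767) = 1.013000, z2 = atanh(0.848) = 1.248989; difference d = -0.235989
Var(d) = 1/26 + 1/143 = 0.0384615 + 0.0069930 = 0.0454545
z = d/√Var(d) = -0.235989 / √0.0454545 = -0.235989 / 0.213201 = -1.107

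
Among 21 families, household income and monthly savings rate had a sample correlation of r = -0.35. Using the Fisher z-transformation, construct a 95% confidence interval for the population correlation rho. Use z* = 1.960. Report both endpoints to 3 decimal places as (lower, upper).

z_r = atanh(-0.35) = -0.365444;  SE = 1/√(n−3) = 1/√18 = 0.235702
z-limits: -0.365444 ± 1.960·0.235702 = -0.365444 ± 0.461976 = [-0.827420, 0.096532]
ρ-limits: (tanh -0.827420, tanh 0.096532) = (-0.679, 0.096)

(-0.679, 0.096)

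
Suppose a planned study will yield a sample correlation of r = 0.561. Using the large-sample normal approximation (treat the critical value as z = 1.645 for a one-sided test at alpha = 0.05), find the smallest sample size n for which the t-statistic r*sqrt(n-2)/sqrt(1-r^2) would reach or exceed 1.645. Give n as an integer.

8

Need r·√(n−2)/√(1−r²) ≥ 1.645
√(n−2) ≥ 1.645·√(1−0.314721) / 0.561 = 1.645·0.827816 / 0.561 = 2.4274
n−2 ≥ 5.8923  ⇒  n ≥ 7.8923
Smallest integer n = 8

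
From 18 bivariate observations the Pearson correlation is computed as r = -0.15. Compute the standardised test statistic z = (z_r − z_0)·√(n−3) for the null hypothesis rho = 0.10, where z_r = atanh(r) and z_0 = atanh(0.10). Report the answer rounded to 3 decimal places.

-0.974

Fisher z: atanh(-0.15) = -0.151140, atanh(0.10) = 0.100335
z = (z_r − z_0)·√(n−3) = (-0.151140 − 0.100335)·√15 = -0.251475 · 3.872983 = -0.974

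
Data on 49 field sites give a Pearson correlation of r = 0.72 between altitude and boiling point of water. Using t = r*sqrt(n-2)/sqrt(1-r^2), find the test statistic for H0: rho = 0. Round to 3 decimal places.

7.113

t = r·√(n−2) / √(1−r²) with r = 0.72, n = 49
  = 0.72·√47 / √(1 − 0.5184)
  = 0.72·6.855655 / 0.693974
  = 4.936072 / 0.693974 = 7.113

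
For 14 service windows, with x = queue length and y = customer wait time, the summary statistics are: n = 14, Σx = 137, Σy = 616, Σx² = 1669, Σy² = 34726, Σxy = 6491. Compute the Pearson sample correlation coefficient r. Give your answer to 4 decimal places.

S_xy = nΣxy − ΣxΣy = 14·6491 − 137·616 = 90874 − 84392 = 6482
S_xx = nΣx² − (Σx)² = 14·1669 − 137² = 23366 − 18769 = 4597
S_yy = nΣy² − (Σy)² = 14·34726 − 616² = 486164 − 379456 = 106708
r = S_xy / √(S_xx·S_yy) = 6482 / √(4597·106708) = 6482 / √490536676 = 6482 / 22148.0626 = 0.2927

0.2927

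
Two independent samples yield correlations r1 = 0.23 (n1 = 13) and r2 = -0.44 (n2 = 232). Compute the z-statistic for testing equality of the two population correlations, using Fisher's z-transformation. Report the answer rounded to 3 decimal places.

Fisher z-transforms: z1 = atanh(0.23) = 0.234189, z2 = atanh(-0.44) = -0.472231; difference d = 0.706420
Var(d) = 1/10 + 1/229 = 0.1000000 + 0.0043668 = 0.1043668
z = d/√Var(d) = 0.706420 / √0.1043668 = 0.706420 / 0.323059 = 2.187

2.187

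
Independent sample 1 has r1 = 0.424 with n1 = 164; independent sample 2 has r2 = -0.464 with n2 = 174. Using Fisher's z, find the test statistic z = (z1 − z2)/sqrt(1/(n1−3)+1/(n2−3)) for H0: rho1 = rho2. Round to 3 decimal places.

8.696

z1 = atanh(0.424) = 0.452559,  z2 = atanh(-0.464) = -0.502397
SE = √(1/(n1−3) + 1/(n2−3)) = √(1/161 + 1/171) = √(0.0062112 + 0.0058480) = √0.0120592 = 0.109814
z = (z1 − z2)/SE = (0.452559 − (-0.502397)) / 0.109814 = 0.954956 / 0.109814 = 8.696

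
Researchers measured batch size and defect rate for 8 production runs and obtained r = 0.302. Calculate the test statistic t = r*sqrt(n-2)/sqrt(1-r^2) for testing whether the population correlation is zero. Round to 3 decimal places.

1 − r² = 1 − 0.091204 = 0.908796;  √(1−r²) = 0.953308
√(n−2) = √6 = 2.449490
t = r·√(n−2)/√(1−r²) = 0.302 · 2.449490 / 0.953308 = 0.776

0.776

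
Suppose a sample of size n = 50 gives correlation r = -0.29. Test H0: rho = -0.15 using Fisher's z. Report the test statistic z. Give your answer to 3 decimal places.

Fisher z: atanh(-0.29) = -0.298566, atanh(-0.15) = -0.151140
z = (z_r − z_0)·√(n−3) = (-0.298566 − (-0.151140))·√47 = -0.147426 · 6.855655 = -1.011

-1.011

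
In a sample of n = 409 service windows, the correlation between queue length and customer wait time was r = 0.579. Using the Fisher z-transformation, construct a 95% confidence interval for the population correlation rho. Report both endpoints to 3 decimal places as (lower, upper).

z_r = atanh(0.579) = 0.660957;  SE = 1/√(n−3) = 1/√406 = 0.049629
z-limits: 0.660957 ± 1.960·0.049629 = 0.660957 ± 0.097273 = [0.563684, 0.758230]
ρ-limits: (tanh 0.563684, tanh 0.758230) = (0.511, 0.640)

(0.511, 0.640)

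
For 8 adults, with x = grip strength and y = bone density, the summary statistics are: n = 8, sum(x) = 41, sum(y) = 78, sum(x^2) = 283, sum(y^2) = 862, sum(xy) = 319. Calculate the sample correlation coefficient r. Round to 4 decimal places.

Numerator: nΣxy − (Σx)(Σy) = 8·319 − (41)(78) = -646
Denominator: √[(nΣx²−(Σx)²)(nΣy²−(Σy)²)]
  nΣx²−(Σx)² = 8·283 − 1681 = 583;  nΣy²−(Σy)² = 8·862 − 6084 = 812
  √(583·812) = √473396 = 688.0378
r = -646 / 688.0378 = -0.9389

-0.9389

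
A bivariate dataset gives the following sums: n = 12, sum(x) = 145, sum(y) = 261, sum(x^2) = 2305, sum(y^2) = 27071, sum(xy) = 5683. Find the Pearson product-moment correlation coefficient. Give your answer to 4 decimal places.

Numerator: nΣxy − (Σx)(Σy) = 12·5683 − (145)(261) = 30351
Denominator: √[(nΣx²−(Σx)²)(nΣy²−(Σy)²)]
  nΣx²−(Σx)² = 12·2305 − 21025 = 6635;  nΣy²−(Σy)² = 12·27071 − 68121 = 256731
  √(6635·256731) = √1703410185 = 41272.3901
r = 30351 / 41272.3901 = 0.7354

0.7354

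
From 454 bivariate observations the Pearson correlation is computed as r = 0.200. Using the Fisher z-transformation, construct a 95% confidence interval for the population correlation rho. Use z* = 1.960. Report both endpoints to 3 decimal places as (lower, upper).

Fisher z: z_r = atanh(r) = ½·ln((1+0.200)/(1−0.200)) = 0.202733
SE(z) = 1/√(n−3) = 1/√451 = 0.047088
95% ⇒ z* = 1.960; margin = 1.960·0.047088 = 0.092292
CI on z-scale: (0.110441, 0.295025)
Back-transform: tanh(0.110441) = 0.109994, tanh(0.295025) = 0.286753

(0.110, 0.287)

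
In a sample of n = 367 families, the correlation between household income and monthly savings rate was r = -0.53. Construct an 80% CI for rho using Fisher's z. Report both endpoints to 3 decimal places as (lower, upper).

z_r = atanh(-0.53) = -0.590145;  SE = 1/√(n−3) = 1/√364 = 0.052414
z-limits: -0.590145 ± 1.282·0.052414 = -0.590145 ± 0.067195 = [-0.657340, -0.522950]
ρ-limits: (tanh -0.657340, tanh -0.522950) = (-0.577, -0.480)

(-0.577, -0.480)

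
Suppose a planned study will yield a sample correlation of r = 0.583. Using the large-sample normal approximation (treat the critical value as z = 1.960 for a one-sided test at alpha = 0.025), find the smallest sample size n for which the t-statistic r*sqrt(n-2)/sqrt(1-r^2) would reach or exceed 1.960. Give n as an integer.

Need r·√(n−2)/√(1−r²) ≥ 1.960
√(n−2) ≥ 1.960·√(1−0.339889) / 0.583 = 1.960·0.812472 / 0.583 = 2.7315
n−2 ≥ 7.4611  ⇒  n ≥ 9.4611
Smallest integer n = 10

10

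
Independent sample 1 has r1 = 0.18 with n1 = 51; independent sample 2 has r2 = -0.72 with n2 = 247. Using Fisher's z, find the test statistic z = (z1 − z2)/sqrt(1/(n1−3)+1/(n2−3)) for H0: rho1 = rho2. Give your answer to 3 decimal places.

z1 = atanh(0.18) = 0.181983,  z2 = atanh(-0.72) = -0.907645
SE = √(1/(n1−3) + 1/(n2−3)) = √(1/48 + 1/244) = √(0.0208333 + 0.0040984) = √0.0249317 = 0.157898
z = (z1 − z2)/SE = (0.181983 − (-0.907645)) / 0.157898 = 1.089628 / 0.157898 = 6.901

6.901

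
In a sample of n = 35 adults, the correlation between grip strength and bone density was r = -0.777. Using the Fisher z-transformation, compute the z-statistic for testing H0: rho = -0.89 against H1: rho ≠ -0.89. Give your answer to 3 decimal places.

z_r = atanh(-0.777) = -1.037755,  z_0 = atanh(-0.89) = -1.421926
SE = 1/√(n−3) = 1/√32 = 0.176777
z = (z_r − z_0)/SE = (-1.037755 − (-1.421926)) / 0.176777 = 0.384171 / 0.176777 = 2.173

2.173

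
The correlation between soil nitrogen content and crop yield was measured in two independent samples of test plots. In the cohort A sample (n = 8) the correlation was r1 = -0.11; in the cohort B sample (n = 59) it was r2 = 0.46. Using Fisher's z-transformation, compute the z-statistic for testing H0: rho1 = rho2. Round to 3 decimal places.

-1.302

Fisher z-transforms: z1 = atanh(-0.11) = -0.110447, z2 = atanh(0.46) = 0.497311; difference d = -0.607758
Var(d) = 1/5 + 1/56 = 0.2000000 + 0.0178571 = 0.2178571
z = d/√Var(d) = -0.607758 / √0.2178571 = -0.607758 / 0.466752 = -1.302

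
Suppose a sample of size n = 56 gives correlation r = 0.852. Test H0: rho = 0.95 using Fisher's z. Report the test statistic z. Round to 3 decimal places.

-4.138

z_r = atanh(0.852) = 1.263405,  z_0 = atanh(0.95) = 1.831781
SE = 1/√(n−3) = 1/√53 = 0.137361
z = (z_r − z_0)/SE = (1.263405 − 1.831781) / 0.137361 = -0.568376 / 0.137361 = -4.138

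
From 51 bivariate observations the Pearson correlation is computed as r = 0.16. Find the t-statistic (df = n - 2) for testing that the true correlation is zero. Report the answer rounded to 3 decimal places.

t = r·√(n−2) / √(1−r²) with r = 0.16, n = 51
  = 0.16·√49 / √(1 − 0.0256)
  = 0.16·7.000000 / 0.987117
  = 1.120000 / 0.987117 = 1.135

1.135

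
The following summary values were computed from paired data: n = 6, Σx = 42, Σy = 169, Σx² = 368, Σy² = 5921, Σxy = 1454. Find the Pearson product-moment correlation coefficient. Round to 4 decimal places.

Numerator: nΣxy − (Σx)(Σy) = 6·1454 − (42)(169) = 1626
Denominator: √[(nΣx²−(Σx)²)(nΣy²−(Σy)²)]
  nΣx²−(Σx)² = 6·368 − 1764 = 444;  nΣy²−(Σy)² = 6·5921 − 28561 = 6965
  √(444·6965) = √3092460 = 1758.5392
r = 1626 / 1758.5392 = 0.9246

0.9246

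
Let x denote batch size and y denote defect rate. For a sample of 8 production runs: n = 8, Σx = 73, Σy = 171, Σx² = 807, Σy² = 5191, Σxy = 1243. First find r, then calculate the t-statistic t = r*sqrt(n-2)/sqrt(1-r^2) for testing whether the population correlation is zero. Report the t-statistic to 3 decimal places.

-2.286

S_xy = nΣxy − ΣxΣy = 8·1243 − 73·171 = 9944 − 12483 = -2539
S_xx = nΣx² − (Σx)² = 8·807 − 73² = 6456 − 5329 = 1127
S_yy = nΣy² − (Σy)² = 8·5191 − 171² = 41528 − 29241 = 12287
r = S_xy / √(S_xx·S_yy) = -2539 / √(1127·12287) = -2539 / √13847449 = -2539 / 3721.2161 = -0.6823
t = r·√(n−2)/√(1−r²) = -0.6823·√6 / √(1−0.465533) = -1.671287 / 0.731072 = -2.286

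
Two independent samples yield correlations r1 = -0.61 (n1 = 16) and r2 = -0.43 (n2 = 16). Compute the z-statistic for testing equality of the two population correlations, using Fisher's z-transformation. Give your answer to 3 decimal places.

z1 = atanh(-0.61) = -0.708921,  z2 = atanh(-0.43) = -0.459897
SE = √(1/(n1−3) + 1/(n2−3)) = √(1/13 + 1/13) = √(0.0769231 + 0.0769231) = √0.1538462 = 0.392232
z = (z1 − z2)/SE = (-0.708921 − (-0.459897)) / 0.392232 = -0.249024 / 0.392232 = -0.635

-0.635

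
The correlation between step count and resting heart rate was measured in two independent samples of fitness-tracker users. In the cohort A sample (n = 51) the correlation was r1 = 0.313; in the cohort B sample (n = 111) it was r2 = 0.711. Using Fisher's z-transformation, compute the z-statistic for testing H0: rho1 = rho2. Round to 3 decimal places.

z1 = atanh(0.313) = 0.323868,  z2 = atanh(0.711) = 0.889203
SE = √(1/(n1−3) + 1/(n2−3)) = √(1/48 + 1/108) = √(0.0208333 + 0.0092593) = √0.0300926 = 0.173472
z = (z1 − z2)/SE = (0.323868 − 0.889203) / 0.173472 = -0.565335 / 0.173472 = -3.259

-3.259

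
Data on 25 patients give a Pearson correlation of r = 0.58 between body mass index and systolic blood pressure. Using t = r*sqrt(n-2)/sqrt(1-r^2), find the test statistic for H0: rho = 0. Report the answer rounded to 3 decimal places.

1 − r² = 1 − 0.3364 = 0.6636;  √(1−r²) = 0.814616
√(n−2) = √23 = 4.795832
t = r·√(n−2)/√(1−r²) = 0.58 · 4.795832 / 0.814616 = 3.415

3.415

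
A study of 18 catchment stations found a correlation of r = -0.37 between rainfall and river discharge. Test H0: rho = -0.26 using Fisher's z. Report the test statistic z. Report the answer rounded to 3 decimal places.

-0.474

z_r = atanh(-0.37) = -0.388423,  z_0 = atanh(-0.26) = -0.266108
SE = 1/√(n−3) = 1/√15 = 0.258199
z = (z_r − z_0)/SE = (-0.388423 − (-0.266108)) / 0.258199 = -0.122315 / 0.258199 = -0.474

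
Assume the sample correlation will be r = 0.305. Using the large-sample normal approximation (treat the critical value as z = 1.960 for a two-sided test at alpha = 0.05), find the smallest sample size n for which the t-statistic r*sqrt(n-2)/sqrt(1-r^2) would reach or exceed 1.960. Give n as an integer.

r√(n−2)/√(1−r²) ≥ 1.960  ⇔  n−2 ≥ (1.960)²·(1−r²)/r²
(1−r²)/r² = (1−0.093025)/0.093025 = 9.7498
n ≥ 2 + 3.8416·9.7498 = 2 + 37.4548 = 39.4548
⌈39.4548⌉ = 40

40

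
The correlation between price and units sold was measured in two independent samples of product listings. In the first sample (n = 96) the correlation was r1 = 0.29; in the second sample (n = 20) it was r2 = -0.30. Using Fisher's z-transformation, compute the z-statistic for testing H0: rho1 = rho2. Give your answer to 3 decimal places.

2.305

z1 = atanh(0.29) = 0.298566,  z2 = atanh(-0.30) = -0.309520
SE = √(1/(n1−3) + 1/(n2−3)) = √(1/93 + 1/17) = √(0.0107527 + 0.0588235) = √0.0695762 = 0.263773
z = (z1 − z2)/SE = (0.298566 − (-0.309520)) / 0.263773 = 0.608086 / 0.263773 = 2.305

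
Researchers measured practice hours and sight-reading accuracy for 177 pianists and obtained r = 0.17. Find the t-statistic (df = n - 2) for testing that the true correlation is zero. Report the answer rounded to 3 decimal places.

2.282

1 − r² = 1 − 0.0289 = 0.9711;  √(1−r²) = 0.985444
√(n−2) = √175 = 13.228757
t = r·√(n−2)/√(1−r²) = 0.17 · 13.228757 / 0.985444 = 2.282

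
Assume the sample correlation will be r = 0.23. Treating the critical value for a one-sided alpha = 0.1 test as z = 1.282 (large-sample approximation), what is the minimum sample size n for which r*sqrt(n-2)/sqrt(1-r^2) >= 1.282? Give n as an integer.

r√(n−2)/√(1−r²) ≥ 1.282  ⇔  n−2 ≥ (1.282)²·(1−r²)/r²
(1−r²)/r² = (1−0.0529)/0.0529 = 17.9036
n ≥ 2 + 1.643524·17.9036 = 2 + 29.4250 = 31.4250
⌈31.4250⌉ = 32

32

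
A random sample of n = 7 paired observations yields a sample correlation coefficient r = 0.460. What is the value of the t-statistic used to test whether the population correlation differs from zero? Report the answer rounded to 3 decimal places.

1.158

t = r·√(n−2) / √(1−r²) with r = 0.460, n = 7
  = 0.460·√5 / √(1 − 0.211600)
  = 0.460·2.236068 / 0.887919
  = 1.028591 / 0.887919 = 1.158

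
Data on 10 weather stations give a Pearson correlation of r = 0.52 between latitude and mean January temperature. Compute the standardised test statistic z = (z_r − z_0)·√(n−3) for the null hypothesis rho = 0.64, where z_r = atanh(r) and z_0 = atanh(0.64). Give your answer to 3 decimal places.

Fisher z: atanh(0.52) = 0.576340, atanh(0.64) = 0.758174
z = (z_r − z_0)·√(n−3) = (0.576340 − 0.758174)·√7 = -0.181834 · 2.645751 = -0.481

-0.481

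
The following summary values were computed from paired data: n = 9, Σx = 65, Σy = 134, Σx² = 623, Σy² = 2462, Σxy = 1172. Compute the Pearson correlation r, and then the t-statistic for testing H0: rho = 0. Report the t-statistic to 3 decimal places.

Numerator: nΣxy − (Σx)(Σy) = 9·1172 − (65)(134) = 1838
Denominator: √[(nΣx²−(Σx)²)(nΣy²−(Σy)²)]
  nΣx²−(Σx)² = 9·623 − 4225 = 1382;  nΣy²−(Σy)² = 9·2462 − 17956 = 4202
  √(1382·4202) = √5807164 = 2409.8058
r = 1838 / 2409.8058 = 0.7627
t = r·√(n−2)/√(1−r²) = 0.7627·√7 / √(1−0.581711) = 2.017915 / 0.646753 = 3.120

3.120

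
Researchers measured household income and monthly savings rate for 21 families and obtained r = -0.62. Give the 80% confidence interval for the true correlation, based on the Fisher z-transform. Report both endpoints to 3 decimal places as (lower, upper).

(-0.773, -0.399)

Fisher z: z_r = atanh(r) = ½·ln((1+(-0.62))/(1−(-0.62))) = -0.725005
SE(z) = 1/√(n−3) = 1/√18 = 0.235702
80% ⇒ z* = 1.282; margin = 1.282·0.235702 = 0.302170
CI on z-scale: (-1.027175, -0.422835)
Back-transform: tanh(-1.027175) = -0.772773, tanh(-0.422835) = -0.399316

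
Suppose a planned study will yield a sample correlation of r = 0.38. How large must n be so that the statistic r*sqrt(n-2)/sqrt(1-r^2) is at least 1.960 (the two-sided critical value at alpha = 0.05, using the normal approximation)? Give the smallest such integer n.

Need r·√(n−2)/√(1−r²) ≥ 1.960
√(n−2) ≥ 1.960·√(1−0.1444) / 0.38 = 1.960·0.924986 / 0.38 = 4.7710
n−2 ≥ 22.7624  ⇒  n ≥ 24.7624
Smallest integer n = 25

25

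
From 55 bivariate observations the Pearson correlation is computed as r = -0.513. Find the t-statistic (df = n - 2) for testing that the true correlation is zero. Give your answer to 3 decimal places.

-4.351

1 − r² = 1 − 0.263169 = 0.736831;  √(1−r²) = 0.858389
√(n−2) = √53 = 7.280110
t = r·√(n−2)/√(1−r²) = -0.513 · 7.280110 / 0.858389 = -4.351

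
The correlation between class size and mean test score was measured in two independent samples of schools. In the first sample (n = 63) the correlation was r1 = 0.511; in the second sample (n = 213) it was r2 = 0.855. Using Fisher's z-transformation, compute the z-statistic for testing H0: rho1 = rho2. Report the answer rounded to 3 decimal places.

-4.853

z1 = atanh(0.511) = 0.564082,  z2 = atanh(0.855) = 1.274453
SE = √(1/(n1−3) + 1/(n2−3)) = √(1/60 + 1/210) = √(0.0166667 + 0.0047619) = √0.0214286 = 0.146385
z = (z1 − z2)/SE = (0.564082 − 1.274453) / 0.146385 = -0.710371 / 0.146385 = -4.853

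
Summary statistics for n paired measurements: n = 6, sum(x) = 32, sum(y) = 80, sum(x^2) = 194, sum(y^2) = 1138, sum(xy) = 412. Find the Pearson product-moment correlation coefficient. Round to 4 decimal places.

S_xy = nΣxy − ΣxΣy = 6·412 − 32·80 = 2472 − 2560 = -88
S_xx = nΣx² − (Σx)² = 6·194 − 32² = 1164 − 1024 = 140
S_yy = nΣy² − (Σy)² = 6·1138 − 80² = 6828 − 6400 = 428
r = S_xy / √(S_xx·S_yy) = -88 / √(140·428) = -88 / √59920 = -88 / 244.7856 = -0.3595

-0.3595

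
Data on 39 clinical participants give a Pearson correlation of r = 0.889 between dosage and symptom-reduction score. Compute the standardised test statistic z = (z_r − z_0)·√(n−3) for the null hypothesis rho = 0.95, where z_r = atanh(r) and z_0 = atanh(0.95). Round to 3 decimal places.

-2.488

Fisher z: atanh(0.889) = 1.417136, atanh(0.95) = 1.831781
z = (z_r − z_0)·√(n−3) = (1.417136 − 1.831781)·√36 = -0.414645 · 6.000000 = -2.488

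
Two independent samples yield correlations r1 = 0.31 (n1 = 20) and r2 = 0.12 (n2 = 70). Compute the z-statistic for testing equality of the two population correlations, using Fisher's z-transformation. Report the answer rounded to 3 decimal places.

z1 = atanh(0.31) = 0.320545,  z2 = atanh(0.12) = 0.120581
SE = √(1/(n1−3) + 1/(n2−3)) = √(1/17 + 1/67) = √(0.0588235 + 0.0149254) = √0.0737489 = 0.271567
z = (z1 − z2)/SE = (0.320545 − 0.120581) / 0.271567 = 0.199964 / 0.271567 = 0.736

0.736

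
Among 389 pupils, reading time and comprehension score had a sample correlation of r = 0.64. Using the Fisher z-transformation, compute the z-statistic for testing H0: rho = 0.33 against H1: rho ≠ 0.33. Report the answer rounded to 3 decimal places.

Fisher z: atanh(0.64) = 0.758174, atanh(0.33) = 0.342828
z = (z_r − z_0)·√(n−3) = (0.758174 − 0.342828)·√386 = 0.415346 · 19.646883 = 8.160

8.160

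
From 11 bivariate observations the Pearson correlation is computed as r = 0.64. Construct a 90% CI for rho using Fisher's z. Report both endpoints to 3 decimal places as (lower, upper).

(0.175, 0.872)

z_r = atanh(0.64) = 0.758174;  SE = 1/√(n−3) = 1/√8 = 0.353553
z-limits: 0.758174 ± 1.645·0.353553 = 0.758174 ± 0.581595 = [0.176579, 1.339769]
ρ-limits: (tanh 0.176579, tanh 1.339769) = (0.175, 0.872)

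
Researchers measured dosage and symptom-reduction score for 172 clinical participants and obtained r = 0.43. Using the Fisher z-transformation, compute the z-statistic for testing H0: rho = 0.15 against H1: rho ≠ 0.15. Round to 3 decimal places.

z_r = atanh(0.43) = 0.459897,  z_0 = atanh(0.15) = 0.151140
SE = 1/√(n−3) = 1/√169 = 0.076923
z = (z_r − z_0)/SE = (0.459897 − 0.151140) / 0.076923 = 0.308757 / 0.076923 = 4.014

4.014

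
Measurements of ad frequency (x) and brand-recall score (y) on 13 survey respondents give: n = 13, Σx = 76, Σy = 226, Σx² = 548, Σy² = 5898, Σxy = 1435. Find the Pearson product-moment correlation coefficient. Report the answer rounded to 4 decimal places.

Numerator: nΣxy − (Σx)(Σy) = 13·1435 − (76)(226) = 1479
Denominator: √[(nΣx²−(Σx)²)(nΣy²−(Σy)²)]
  nΣx²−(Σx)² = 13·548 − 5776 = 1348;  nΣy²−(Σy)² = 13·5898 − 51076 = 25598
  √(1348·25598) = √34506104 = 5874.1896
r = 1479 / 5874.1896 = 0.2518

0.2518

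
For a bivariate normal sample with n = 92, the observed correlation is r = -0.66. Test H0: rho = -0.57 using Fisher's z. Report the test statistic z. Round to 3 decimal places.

z_r = atanh(-0.66) = -0.792814,  z_0 = atanh(-0.57) = -0.647523
SE = 1/√(n−3) = 1/√89 = 0.106000
z = (z_r − z_0)/SE = (-0.792814 − (-0.647523)) / 0.106000 = -0.145291 / 0.106000 = -1.371

-1.371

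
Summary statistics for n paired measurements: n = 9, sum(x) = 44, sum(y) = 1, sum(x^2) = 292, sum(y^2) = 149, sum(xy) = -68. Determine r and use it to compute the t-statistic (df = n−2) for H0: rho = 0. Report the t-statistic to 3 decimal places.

-2.462

Numerator: nΣxy − (Σx)(Σy) = 9·(-68) − (44)(1) = -656
Denominator: √[(nΣx²−(Σx)²)(nΣy²−(Σy)²)]
  nΣx²−(Σx)² = 9·292 − 1936 = 692;  nΣy²−(Σy)² = 9·149 − 1 = 1340
  √(692·1340) = √927280 = 962.9538
r = -656 / 962.9538 = -0.6812
t = r·√(n−2)/√(1−r²) = -0.6812·√7 / √(1−0.464033) = -1.802286 / 0.732098 = -2.462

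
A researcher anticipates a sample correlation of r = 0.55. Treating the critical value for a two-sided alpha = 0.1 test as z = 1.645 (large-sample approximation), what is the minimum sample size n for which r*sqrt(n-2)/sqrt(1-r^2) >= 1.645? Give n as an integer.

9

r√(n−2)/√(1−r²) ≥ 1.645  ⇔  n−2 ≥ (1.645)²·(1−r²)/r²
(1−r²)/r² = (1−0.3025)/0.3025 = 2.3058
n ≥ 2 + 2.706025·2.3058 = 2 + 6.2396 = 8.2396
⌈8.2396⌉ = 9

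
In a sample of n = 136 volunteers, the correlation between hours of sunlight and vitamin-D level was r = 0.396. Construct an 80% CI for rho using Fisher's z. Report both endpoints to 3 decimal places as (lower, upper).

z_r = atanh(0.396) = 0.418896;  SE = 1/√(n−3) = 1/√133 = 0.086711
z-limits: 0.418896 ± 1.282·0.086711 = 0.418896 ± 0.111164 = [0.307732, 0.530060]
ρ-limits: (tanh 0.307732, tanh 0.530060) = (0.298, 0.485)

(0.298, 0.485)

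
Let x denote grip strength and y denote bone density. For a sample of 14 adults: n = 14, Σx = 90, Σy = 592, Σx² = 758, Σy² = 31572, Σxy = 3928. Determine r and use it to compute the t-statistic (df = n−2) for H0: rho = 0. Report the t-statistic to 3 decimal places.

Numerator: nΣxy − (Σx)(Σy) = 14·3928 − (90)(592) = 1712
Denominator: √[(nΣx²−(Σx)²)(nΣy²−(Σy)²)]
  nΣx²−(Σx)² = 14·758 − 8100 = 2512;  nΣy²−(Σy)² = 14·31572 − 350464 = 91544
  √(2512·91544) = √229958528 = 15164.3835
r = 1712 / 15164.3835 = 0.1129
t = r·√(n−2)/√(1−r²) = 0.1129·√12 / √(1−0.012746) = 0.391097 / 0.993607 = 0.394

0.394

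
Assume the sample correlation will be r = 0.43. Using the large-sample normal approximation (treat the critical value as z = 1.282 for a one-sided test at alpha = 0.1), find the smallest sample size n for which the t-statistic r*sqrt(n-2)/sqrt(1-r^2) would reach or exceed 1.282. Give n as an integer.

Need r·√(n−2)/√(1−r²) ≥ 1.282
√(n−2) ≥ 1.282·√(1−0.1849) / 0.43 = 1.282·0.902829 / 0.43 = 2.6917
n−2 ≥ 7.2452  ⇒  n ≥ 9.2452
Smallest integer n = 10

10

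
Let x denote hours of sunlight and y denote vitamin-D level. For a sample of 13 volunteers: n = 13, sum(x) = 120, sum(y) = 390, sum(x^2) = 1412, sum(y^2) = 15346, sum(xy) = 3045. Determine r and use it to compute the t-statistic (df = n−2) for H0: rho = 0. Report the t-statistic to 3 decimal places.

-2.056

S_xy = nΣxy − ΣxΣy = 13·3045 − 120·390 = 39585 − 46800 = -7215
S_xx = nΣx² − (Σx)² = 13·1412 − 120² = 18356 − 14400 = 3956
S_yy = nΣy² − (Σy)² = 13·15346 − 390² = 199498 − 152100 = 47398
r = S_xy / √(S_xx·S_yy) = -7215 / √(3956·47398) = -7215 / √187506488 = -7215 / 13693.3008 = -0.5269
t = r·√(n−2)/√(1−r²) = -0.5269·√11 / √(1−0.277624) = -1.747530 / 0.849927 = -2.056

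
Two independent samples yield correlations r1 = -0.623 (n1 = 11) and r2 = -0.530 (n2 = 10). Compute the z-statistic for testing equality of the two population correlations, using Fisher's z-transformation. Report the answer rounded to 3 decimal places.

z1 = atanh(-0.623) = -0.729893,  z2 = atanh(-0.530) = -0.590145
SE = √(1/(n1−3) + 1/(n2−3)) = √(1/8 + 1/7) = √(0.1250000 + 0.1428571) = √0.2678571 = 0.517549
z = (z1 − z2)/SE = (-0.729893 − (-0.590145)) / 0.517549 = -0.139748 / 0.517549 = -0.270

-0.270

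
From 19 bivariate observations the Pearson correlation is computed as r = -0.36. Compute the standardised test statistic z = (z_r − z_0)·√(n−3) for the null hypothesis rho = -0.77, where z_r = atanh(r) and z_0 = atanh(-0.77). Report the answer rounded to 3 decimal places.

z_r = atanh(-0.36) = -0.376886,  z_0 = atanh(-0.77) = -1.020328
SE = 1/√(n−3) = 1/√16 = 0.250000
z = (z_r − z_0)/SE = (-0.376886 − (-1.020328)) / 0.250000 = 0.643442 / 0.250000 = 2.574

2.574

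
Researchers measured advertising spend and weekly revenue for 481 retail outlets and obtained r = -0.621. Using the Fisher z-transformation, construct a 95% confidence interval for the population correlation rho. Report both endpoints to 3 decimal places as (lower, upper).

(-0.673, -0.563)

z_r = atanh(-0.621) = -0.726631;  SE = 1/√(n−3) = 1/√478 = 0.045739
z-limits: -0.726631 ± 1.960·0.045739 = -0.726631 ± 0.089648 = [-0.816279, -0.636983]
ρ-limits: (tanh -0.816279, tanh -0.636983) = (-0.673, -0.563)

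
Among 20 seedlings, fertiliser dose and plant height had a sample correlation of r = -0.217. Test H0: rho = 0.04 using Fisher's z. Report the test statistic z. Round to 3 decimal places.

-1.074

z_r = atanh(-0.217) = -0.220506,  z_0 = atanh(0.04) = 0.040021
SE = 1/√(n−3) = 1/√17 = 0.242536
z = (z_r − z_0)/SE = (-0.220506 − 0.040021) / 0.242536 = -0.260527 / 0.242536 = -1.074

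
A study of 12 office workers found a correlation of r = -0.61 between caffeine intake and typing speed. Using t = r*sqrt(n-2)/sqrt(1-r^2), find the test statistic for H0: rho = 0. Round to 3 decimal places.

1 − r² = 1 − 0.3721 = 0.6279;  √(1−r²) = 0.792401
√(n−2) = √10 = 3.162278
t = r·√(n−2)/√(1−r²) = -0.61 · 3.162278 / 0.792401 = -2.434

-2.434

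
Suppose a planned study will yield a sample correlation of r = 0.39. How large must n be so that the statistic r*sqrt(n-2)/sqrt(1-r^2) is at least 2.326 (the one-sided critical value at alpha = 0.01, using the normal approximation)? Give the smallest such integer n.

33

Need r·√(n−2)/√(1−r²) ≥ 2.326
√(n−2) ≥ 2.326·√(1−0.1521) / 0.39 = 2.326·0.920815 / 0.39 = 5.4918
n−2 ≥ 30.1599  ⇒  n ≥ 32.1599
Smallest integer n = 33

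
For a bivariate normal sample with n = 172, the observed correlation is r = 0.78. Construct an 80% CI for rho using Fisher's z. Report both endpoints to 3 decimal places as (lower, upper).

z_r = atanh(0.78) = 1.045371;  SE = 1/√(n−3) = 1/√169 = 0.076923
z-limits: 1.045371 ± 1.282·0.076923 = 1.045371 ± 0.098615 = [0.946756, 1.143986]
ρ-limits: (tanh 0.946756, tanh 1.143986) = (0.738, 0.816)

(0.738, 0.816)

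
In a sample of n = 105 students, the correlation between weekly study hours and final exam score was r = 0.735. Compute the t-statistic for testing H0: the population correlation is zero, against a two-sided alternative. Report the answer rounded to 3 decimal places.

t = r·√(n−2) / √(1−r²) with r = 0.735, n = 105
  = 0.735·√103 / √(1 − 0.540225)
  = 0.735·10.148892 / 0.678067
  = 7.459436 / 0.678067 = 11.001

11.001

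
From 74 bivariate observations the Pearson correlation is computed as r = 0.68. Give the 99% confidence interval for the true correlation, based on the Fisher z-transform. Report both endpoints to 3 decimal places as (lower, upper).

(0.480, 0.813)

z_r = atanh(0.68) = 0.829114;  SE = 1/√(n−3) = 1/√71 = 0.118678
z-limits: 0.829114 ± 2.576·0.118678 = 0.829114 ± 0.305715 = [0.523399, 1.134829]
ρ-limits: (tanh 0.523399, tanh 1.134829) = (0.480, 0.813)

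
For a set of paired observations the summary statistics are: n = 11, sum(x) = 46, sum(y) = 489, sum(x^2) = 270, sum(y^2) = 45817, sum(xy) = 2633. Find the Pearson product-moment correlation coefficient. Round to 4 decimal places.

S_xy = nΣxy − ΣxΣy = 11·2633 − 46·489 = 28963 − 22494 = 6469
S_xx = nΣx² − (Σx)² = 11·270 − 46² = 2970 − 2116 = 854
S_yy = nΣy² − (Σy)² = 11·45817 − 489² = 503987 − 239121 = 264866
r = S_xy / √(S_xx·S_yy) = 6469 / √(854·264866) = 6469 / √226195564 = 6469 / 15039.7993 = 0.4301

0.4301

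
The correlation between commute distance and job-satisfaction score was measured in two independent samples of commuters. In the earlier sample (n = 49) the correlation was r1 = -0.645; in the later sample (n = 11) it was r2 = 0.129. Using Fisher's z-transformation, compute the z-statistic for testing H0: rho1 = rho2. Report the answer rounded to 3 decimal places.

-2.340

z1 = atanh(-0.645) = -0.766689,  z2 = atanh(0.129) = 0.129723
SE = √(1/(n1−3) + 1/(n2−3)) = √(1/46 + 1/8) = √(0.0217391 + 0.1250000) = √0.1467391 = 0.383065
z = (z1 − z2)/SE = (-0.766689 − 0.129723) / 0.383065 = -0.896412 / 0.383065 = -2.340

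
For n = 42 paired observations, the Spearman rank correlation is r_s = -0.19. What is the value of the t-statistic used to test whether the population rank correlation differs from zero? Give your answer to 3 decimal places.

-1.224

1 − r_s² = 1 − 0.0361 = 0.9639;  √(1−r_s²) = 0.981784
√(n−2) = √40 = 6.324555
t = r_s·√(n−2)/√(1−r_s²) = -0.19 · 6.324555 / 0.981784 = -1.224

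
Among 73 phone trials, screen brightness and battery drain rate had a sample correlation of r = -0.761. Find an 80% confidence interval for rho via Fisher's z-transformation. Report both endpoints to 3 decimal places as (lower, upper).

(-0.818, -0.689)

z_r = atanh(-0.761) = -0.998587;  SE = 1/√(n−3) = 1/√70 = 0.119523
z-limits: -0.998587 ± 1.282·0.119523 = -0.998587 ± 0.153228 = [-1.151815, -0.845359]
ρ-limits: (tanh -1.151815, tanh -0.845359) = (-0.818, -0.689)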